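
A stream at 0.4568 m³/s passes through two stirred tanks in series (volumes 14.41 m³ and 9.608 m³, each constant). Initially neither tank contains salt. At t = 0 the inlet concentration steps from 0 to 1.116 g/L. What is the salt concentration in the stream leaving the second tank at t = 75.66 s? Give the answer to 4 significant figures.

Time constants: τᵢ = Vᵢ/Q for each well-mixed tank.
τ₁ = 14.41/0.4568 = 31.5455 s; τ₂ = 9.608/0.4568 = 21.0333 s.
Solving the cascade with C₁(0)=C₂(0)=0 gives C₂(t) = C_in[1 − (τ₁ e^(−t/τ₁) − τ₂ e^(−t/τ₂))/(τ₁ − τ₂)].
At t = 75.66: e^(−t/τ₁) = 0.0908598, e^(−t/τ₂) = 0.0274015.
C₂ = 1.116·[1 − (31.5455·0.0908598 − 21.0333·0.0274015)/(10.5123)] = 1.116·0.782171 = 0.872903 g/L.

0.8729 g/L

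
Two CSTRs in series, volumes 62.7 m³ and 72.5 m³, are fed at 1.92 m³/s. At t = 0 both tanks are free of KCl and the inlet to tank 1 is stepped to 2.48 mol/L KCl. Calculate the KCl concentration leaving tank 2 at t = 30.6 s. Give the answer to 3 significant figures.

0.538 mol/L

Species balance on tank i: dCᵢ/dt = (Cᵢ₋₁ − Cᵢ)/τᵢ with τᵢ = Vᵢ/Q.
τ₁ = 62.7/1.92 = 32.656 s; τ₂ = 72.5/1.92 = 37.760 s.
Solving the cascade with C₁(0)=C₂(0)=0 gives C₂(t) = C_in[1 − (τ₁ e^(−t/τ₁) − τ₂ e^(−t/τ₂))/(τ₁ − τ₂)].
At t = 30.6: e^(−t/τ₁) = 0.39179, e^(−t/τ₂) = 0.44469.
C₂ = 2.48·[1 − (32.656·0.39179 − 37.760·0.44469)/(-5.1042)] = 2.48·0.21683 = 0.53774 mol/L.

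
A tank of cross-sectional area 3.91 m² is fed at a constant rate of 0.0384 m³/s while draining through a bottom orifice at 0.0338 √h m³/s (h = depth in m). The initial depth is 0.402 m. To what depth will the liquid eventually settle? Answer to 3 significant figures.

Volume balance on the tank: A dh/dt = Q_in − 0.0338 √h. At steady state dh/dt = 0:
Q_in = 0.0338 √h_ss ⇒ √h_ss = 0.0384/0.0338 = 1.1361.
h_ss = 1.1361² = 1.2907 m. (Since h₀ = 0.402 m < h_ss, the level will rise toward this value.)

1.29 m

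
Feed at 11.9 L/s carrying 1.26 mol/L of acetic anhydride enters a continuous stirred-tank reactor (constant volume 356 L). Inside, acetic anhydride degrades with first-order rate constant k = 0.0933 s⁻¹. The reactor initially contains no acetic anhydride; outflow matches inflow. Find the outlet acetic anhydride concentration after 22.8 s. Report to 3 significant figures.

0.314 mol/L

Species balance: V dC/dt = Q C_in − Q C − k V C.
This is linear with rate a = Q/V + k = 0.12673 s⁻¹.
C_ss = Q C_in/(Q + kV) = 0.33235 mol/L; C(t) = C_ss + (C₀ − C_ss) e^(−a t).
C(22.8) = 0.33235 + (-0.33235)·e^(−0.12673·22.8) = 0.33235 + (-0.33235)·0.055611 = 0.31387 mol/L.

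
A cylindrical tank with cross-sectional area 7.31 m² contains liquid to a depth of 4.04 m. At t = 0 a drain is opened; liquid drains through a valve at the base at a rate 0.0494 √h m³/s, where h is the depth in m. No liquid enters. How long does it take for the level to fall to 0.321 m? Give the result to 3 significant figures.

With no inflow, A dh/dt = −0.0494 √h.
This is separable: 2 d(√h)/dt = −0.0494/A, so √h = √h₀ − (0.0494/(2A)) t.
t = 2A(√h₀ − √h)/0.0494 = 2·7.31·(√4.04 − √0.321)/0.0494
  = 14.620 × (2.0100 − 0.56657) / 0.0494 = 427.18 s.

427 s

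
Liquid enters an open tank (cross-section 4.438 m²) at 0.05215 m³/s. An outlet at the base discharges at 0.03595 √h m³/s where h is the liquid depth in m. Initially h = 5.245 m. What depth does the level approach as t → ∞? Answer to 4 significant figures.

2.104 m

Level balance: A dh/dt = 0.05215 − 0.03595 √h. Setting dh/dt = 0:
Q_in = 0.03595 √h_ss ⇒ √h_ss = 0.05215/0.03595 = 1.45063.
h_ss = 1.45063² = 2.10432 m. (Since h₀ = 5.245 m > h_ss, the level will fall toward this value.)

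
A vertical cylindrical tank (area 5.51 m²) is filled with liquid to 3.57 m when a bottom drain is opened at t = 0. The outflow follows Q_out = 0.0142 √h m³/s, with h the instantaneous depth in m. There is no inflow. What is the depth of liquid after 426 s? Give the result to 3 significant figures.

Volume balance on the tank: A dh/dt = −0.0142 √h.
This is separable: 2 d(√h)/dt = −0.0142/A, so √h = √h₀ − (0.0142/(2A)) t.
√h = √3.57 − 0.0142·426/(2·5.51) = 1.8894 − 0.54893 = 1.3405.
h = 1.3405² = 1.7970 m.

1.80 m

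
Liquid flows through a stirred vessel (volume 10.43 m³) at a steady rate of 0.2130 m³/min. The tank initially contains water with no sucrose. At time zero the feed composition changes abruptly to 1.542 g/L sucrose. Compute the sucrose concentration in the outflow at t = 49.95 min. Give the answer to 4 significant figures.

0.9860 g/L

Unsteady species balance (constant V, well mixed): V dC/dt = Q(C_in − C).
Rewrite as dC/dt + C/τ = C_in/τ, τ = V/Q = 48.9671 min.
C approaches C_in exponentially: C(t) = C_in + (C₀ − C_in) e^(−t/τ).
C(49.95) = 1.542 + (0 − 1.542)·e^(−49.95/48.9671) = 1.542 + (-1.54200)·0.360569 = 0.986003 g/L.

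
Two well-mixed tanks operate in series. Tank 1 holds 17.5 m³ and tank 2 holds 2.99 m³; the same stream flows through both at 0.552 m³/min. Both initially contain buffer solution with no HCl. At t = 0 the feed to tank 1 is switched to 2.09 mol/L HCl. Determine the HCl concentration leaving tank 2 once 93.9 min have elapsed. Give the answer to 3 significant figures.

1.96 mol/L

Each tank obeys Vᵢ dCᵢ/dt = Q(Cᵢ₋₁ − Cᵢ), so τᵢ = Vᵢ/Q.
τ₁ = 17.5/0.552 = 31.703 min; τ₂ = 2.99/0.552 = 5.4167 min.
Tank 1: C₁ = C_in(1 − e^(−t/τ₁)). Tank 2 (τ₁ ≠ τ₂): C₂ = C_in[1 − (τ₁ e^(−t/τ₁) − τ₂ e^(−t/τ₂))/(τ₁ − τ₂)].
At t = 93.9: e^(−t/τ₁) = 0.051722, e^(−t/τ₂) = 2.9603e-08.
C₂ = 2.09·[1 − (31.703·0.051722 − 5.4167·2.9603e-08)/(26.286)] = 2.09·0.93762 = 1.9596 mol/L.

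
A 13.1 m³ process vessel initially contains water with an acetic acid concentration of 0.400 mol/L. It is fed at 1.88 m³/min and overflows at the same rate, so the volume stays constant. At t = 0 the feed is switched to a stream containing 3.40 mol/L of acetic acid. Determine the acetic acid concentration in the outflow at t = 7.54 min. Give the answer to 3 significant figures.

Unsteady species balance (constant V, well mixed): V dC/dt = Q(C_in − C).
So dC/dt = (C_in − C)/τ with τ = V/Q = 13.1/1.88 = 6.9681 min.
Solution: C(t) = C_in + (C₀ − C_in) e^(−t/τ).
C(7.54) = 3.40 + (0.400 − 3.40)·e^(−7.54/6.9681) = 3.40 + (-3.0000)·0.33889 = 2.3833 mol/L.

2.38 mol/L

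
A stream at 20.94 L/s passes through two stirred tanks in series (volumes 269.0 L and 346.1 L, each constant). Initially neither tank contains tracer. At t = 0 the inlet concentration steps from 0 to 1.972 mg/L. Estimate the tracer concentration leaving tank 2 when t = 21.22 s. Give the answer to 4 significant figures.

0.8392 mg/L

Each tank obeys Vᵢ dCᵢ/dt = Q(Cᵢ₋₁ − Cᵢ), so τᵢ = Vᵢ/Q.
τ₁ = 269.0/20.94 = 12.8462 s; τ₂ = 346.1/20.94 = 16.5282 s.
Tank 1: C₁ = C_in(1 − e^(−t/τ₁)). Tank 2 (τ₁ ≠ τ₂): C₂ = C_in[1 − (τ₁ e^(−t/τ₁) − τ₂ e^(−t/τ₂))/(τ₁ − τ₂)].
At t = 21.22: e^(−t/τ₁) = 0.191696, e^(−t/τ₂) = 0.276964.
C₂ = 1.972·[1 − (12.8462·0.191696 − 16.5282·0.276964)/(-3.68195)] = 1.972·0.425537 = 0.839159 mg/L.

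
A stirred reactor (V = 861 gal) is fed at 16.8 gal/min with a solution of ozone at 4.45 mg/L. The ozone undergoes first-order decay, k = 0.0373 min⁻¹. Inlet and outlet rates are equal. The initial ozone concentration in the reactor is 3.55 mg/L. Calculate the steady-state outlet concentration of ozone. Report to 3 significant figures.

Species balance: V dC/dt = Q C_in − Q C − k V C.
At steady state: 0 = Q C_in − (Q + kV) C_ss, so C_ss = Q C_in/(Q + kV).
C_ss = 16.8·4.45/(16.8 + 0.0373·861) = 74.760/48.915 = 1.5284 mg/L.

1.53 mg/L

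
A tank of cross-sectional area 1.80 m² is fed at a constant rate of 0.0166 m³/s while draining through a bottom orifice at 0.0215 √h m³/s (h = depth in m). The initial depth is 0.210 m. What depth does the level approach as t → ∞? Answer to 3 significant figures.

A dh/dt = Q_in − 0.0215 √h. Steady state requires inflow = outflow:
Q_in = 0.0215 √h_ss ⇒ √h_ss = 0.0166/0.0215 = 0.77209.
h_ss = 0.77209² = 0.59613 m. (Since h₀ = 0.210 m < h_ss, the level will rise toward this value.)

0.596 m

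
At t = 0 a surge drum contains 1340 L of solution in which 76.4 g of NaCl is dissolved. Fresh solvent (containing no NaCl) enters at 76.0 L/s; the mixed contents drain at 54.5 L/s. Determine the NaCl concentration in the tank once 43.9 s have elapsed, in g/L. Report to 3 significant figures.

Total volume: dV/dt = Q_in − Q_out = 21.500 L/s, so V(t) = 1340 + 21.500 t and V(43.9) = 2283.8 L.
Solute balance: dm/dt = 0 − Q_out C = −Q_out m/V(t).
dm/m = −Q_out dt/(V₀ + 21.500 t); integrating gives ln(m/m₀) = −(Q_out/(Q_in−Q_out)) ln(V/V₀).
m = m₀ (V₀/V)^(Q_out/(Q_in−Q_out)) = 76.4 × (1340/2283.8)^(2.5349) = 19.775 g.
C = m/V = 19.775/2283.8 = 0.0086585 g/L.

0.00866 g/L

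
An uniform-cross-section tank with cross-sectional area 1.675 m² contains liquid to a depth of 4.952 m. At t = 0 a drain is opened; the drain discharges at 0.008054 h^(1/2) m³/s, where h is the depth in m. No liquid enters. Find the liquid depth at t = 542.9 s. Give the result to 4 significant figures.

With no inflow, A dh/dt = −0.008054 √h.
Separate and integrate: 2(√h − √h₀) = −(0.008054/A) t.
√h = √4.952 − 0.008054·542.9/(2·1.675) = 2.22531 − 1.30523 = 0.920080.
h = 0.920080² = 0.846547 m.

0.8465 m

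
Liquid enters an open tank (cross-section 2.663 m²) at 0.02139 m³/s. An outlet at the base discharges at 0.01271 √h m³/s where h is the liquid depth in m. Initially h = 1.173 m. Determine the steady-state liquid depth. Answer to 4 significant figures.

2.832 m

A dh/dt = Q_in − 0.01271 √h. Steady state requires inflow = outflow:
Q_in = 0.01271 √h_ss ⇒ √h_ss = 0.02139/0.01271 = 1.68293.
h_ss = 1.68293² = 2.83224 m. (Since h₀ = 1.173 m < h_ss, the level will rise toward this value.)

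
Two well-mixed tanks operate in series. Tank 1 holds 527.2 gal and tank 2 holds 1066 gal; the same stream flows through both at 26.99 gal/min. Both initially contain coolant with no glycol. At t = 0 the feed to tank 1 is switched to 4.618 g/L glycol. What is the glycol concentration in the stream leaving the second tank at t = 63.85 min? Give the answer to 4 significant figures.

2.976 g/L

Time constants: τᵢ = Vᵢ/Q for each well-mixed tank.
τ₁ = 527.2/26.99 = 19.5332 min; τ₂ = 1066/26.99 = 39.4961 min.
Solving the cascade with C₁(0)=C₂(0)=0 gives C₂(t) = C_in[1 − (τ₁ e^(−t/τ₁) − τ₂ e^(−t/τ₂))/(τ₁ − τ₂)].
At t = 63.85: e^(−t/τ₁) = 0.0380521, e^(−t/τ₂) = 0.198570.
C₂ = 4.618·[1 − (19.5332·0.0380521 − 39.4961·0.198570)/(-19.9629)] = 4.618·0.644368 = 2.97569 g/L.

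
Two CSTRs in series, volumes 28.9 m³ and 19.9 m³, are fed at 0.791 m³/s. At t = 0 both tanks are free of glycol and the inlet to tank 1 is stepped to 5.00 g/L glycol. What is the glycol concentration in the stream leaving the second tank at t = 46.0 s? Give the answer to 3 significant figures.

2.22 g/L

Time constants: τᵢ = Vᵢ/Q for each well-mixed tank.
τ₁ = 28.9/0.791 = 36.536 s; τ₂ = 19.9/0.791 = 25.158 s.
Tank 1: C₁ = C_in(1 − e^(−t/τ₁)). Tank 2 (τ₁ ≠ τ₂): C₂ = C_in[1 − (τ₁ e^(−t/τ₁) − τ₂ e^(−t/τ₂))/(τ₁ − τ₂)].
At t = 46.0: e^(−t/τ₁) = 0.28393, e^(−t/τ₂) = 0.16066.
C₂ = 5.00·[1 − (36.536·0.28393 − 25.158·0.16066)/(11.378)] = 5.00·0.44352 = 2.2176 g/L.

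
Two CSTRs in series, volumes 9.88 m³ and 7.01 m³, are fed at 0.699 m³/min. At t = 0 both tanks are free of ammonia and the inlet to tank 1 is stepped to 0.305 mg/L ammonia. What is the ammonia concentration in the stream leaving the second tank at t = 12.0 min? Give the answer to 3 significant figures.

0.0809 mg/L

Each tank obeys Vᵢ dCᵢ/dt = Q(Cᵢ₋₁ − Cᵢ), so τᵢ = Vᵢ/Q.
τ₁ = 9.88/0.699 = 14.134 min; τ₂ = 7.01/0.699 = 10.029 min.
Tank 1: C₁ = C_in(1 − e^(−t/τ₁)). Tank 2 (τ₁ ≠ τ₂): C₂ = C_in[1 − (τ₁ e^(−t/τ₁) − τ₂ e^(−t/τ₂))/(τ₁ − τ₂)].
At t = 12.0: e^(−t/τ₁) = 0.42785, e^(−t/τ₂) = 0.30223.
C₂ = 0.305·[1 − (14.134·0.42785 − 10.029·0.30223)/(4.1059)] = 0.305·0.26532 = 0.080923 mg/L.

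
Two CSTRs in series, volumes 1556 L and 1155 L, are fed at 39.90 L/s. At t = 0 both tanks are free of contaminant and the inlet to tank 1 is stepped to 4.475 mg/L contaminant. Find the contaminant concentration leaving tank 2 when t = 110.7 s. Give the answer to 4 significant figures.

Species balance on tank i: dCᵢ/dt = (Cᵢ₋₁ − Cᵢ)/τᵢ with τᵢ = Vᵢ/Q.
τ₁ = 1556/39.90 = 38.9975 s; τ₂ = 1155/39.90 = 28.9474 s.
Solving the cascade with C₁(0)=C₂(0)=0 gives C₂(t) = C_in[1 − (τ₁ e^(−t/τ₁) − τ₂ e^(−t/τ₂))/(τ₁ − τ₂)].
At t = 110.7: e^(−t/τ₁) = 0.0585049, e^(−t/τ₂) = 0.0218363.
C₂ = 4.475·[1 − (38.9975·0.0585049 − 28.9474·0.0218363)/(10.0501)] = 4.475·0.835878 = 3.74056 mg/L.

3.741 mg/L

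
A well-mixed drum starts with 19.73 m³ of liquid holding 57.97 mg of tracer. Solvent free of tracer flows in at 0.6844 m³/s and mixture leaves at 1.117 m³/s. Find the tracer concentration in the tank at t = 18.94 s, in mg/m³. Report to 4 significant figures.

1.257 mg/m³

Let m(t) be the amount of tracer. Volume: V(t) = V₀ + (Q_in − Q_out) t = 19.73 − 0.432600 t; V(18.94) = 11.5366 m³.
Solute balance: dm/dt = 0 − Q_out C = −Q_out m/V(t).
dm/m = −Q_out dt/(V₀ − 0.432600 t); integrating gives ln(m/m₀) = −(Q_out/(Q_in−Q_out)) ln(V/V₀).
m = m₀ (V₀/V)^(Q_out/(Q_in−Q_out)) = 57.97 × (19.73/11.5366)^(-2.58206) = 14.5028 mg.
C = m/V = 14.5028/11.5366 = 1.25712 mg/m³.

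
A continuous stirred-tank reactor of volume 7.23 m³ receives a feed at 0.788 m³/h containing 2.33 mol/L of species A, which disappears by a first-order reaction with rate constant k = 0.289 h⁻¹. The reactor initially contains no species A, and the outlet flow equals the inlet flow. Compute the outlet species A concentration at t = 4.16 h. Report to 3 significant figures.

0.516 mol/L

V dC/dt = Q(C_in − C) − k V C.
This is linear with rate a = Q/V + k = 0.39799 h⁻¹.
C_ss = Q C_in/(Q + kV) = 0.63807 mol/L; C(t) = C_ss + (C₀ − C_ss) e^(−a t).
C(4.16) = 0.63807 + (-0.63807)·e^(−0.39799·4.16) = 0.63807 + (-0.63807)·0.19097 = 0.51622 mol/L.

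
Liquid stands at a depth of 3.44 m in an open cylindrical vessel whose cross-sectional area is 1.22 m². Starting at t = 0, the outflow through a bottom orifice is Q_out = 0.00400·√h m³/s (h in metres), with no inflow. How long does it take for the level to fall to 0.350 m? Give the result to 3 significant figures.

With no inflow, A dh/dt = −0.00400 √h.
Separate and integrate: 2(√h − √h₀) = −(0.00400/A) t.
t = 2A(√h₀ − √h)/0.00400 = 2·1.22·(√3.44 − √0.350)/0.00400
  = 2.4400 × (1.8547 − 0.59161) / 0.00400 = 770.50 s.

771 s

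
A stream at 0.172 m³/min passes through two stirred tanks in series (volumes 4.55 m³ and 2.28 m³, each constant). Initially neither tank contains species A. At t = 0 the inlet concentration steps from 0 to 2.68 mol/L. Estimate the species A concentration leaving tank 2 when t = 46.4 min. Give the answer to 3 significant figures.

1.83 mol/L

Each tank obeys Vᵢ dCᵢ/dt = Q(Cᵢ₋₁ − Cᵢ), so τᵢ = Vᵢ/Q.
τ₁ = 4.55/0.172 = 26.453 min; τ₂ = 2.28/0.172 = 13.256 min.
Tank 1: C₁ = C_in(1 − e^(−t/τ₁)). Tank 2 (τ₁ ≠ τ₂): C₂ = C_in[1 − (τ₁ e^(−t/τ₁) − τ₂ e^(−t/τ₂))/(τ₁ − τ₂)].
At t = 46.4: e^(−t/τ₁) = 0.17308, e^(−t/τ₂) = 0.030187.
C₂ = 2.68·[1 − (26.453·0.17308 − 13.256·0.030187)/(13.198)] = 2.68·0.68340 = 1.8315 mol/L.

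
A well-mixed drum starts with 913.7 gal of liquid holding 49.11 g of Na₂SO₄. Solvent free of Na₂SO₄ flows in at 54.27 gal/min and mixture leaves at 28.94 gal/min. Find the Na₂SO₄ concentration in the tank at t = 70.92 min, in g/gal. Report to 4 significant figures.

0.005232 g/gal

Let m(t) be the amount of Na₂SO₄. Volume: V(t) = V₀ + (Q_in − Q_out) t = 913.7 + 25.3300 t; V(70.92) = 2710.10 gal.
Species balance (pure solvent in): dm/dt = −Q_out · m/V(t).
dm/m = −Q_out dt/(V₀ + 25.3300 t); integrating gives ln(m/m₀) = −(Q_out/(Q_in−Q_out)) ln(V/V₀).
m = m₀ (V₀/V)^(Q_out/(Q_in−Q_out)) = 49.11 × (913.7/2710.10)^(1.14252) = 14.1805 g.
C = m/V = 14.1805/2710.10 = 0.00523247 g/gal.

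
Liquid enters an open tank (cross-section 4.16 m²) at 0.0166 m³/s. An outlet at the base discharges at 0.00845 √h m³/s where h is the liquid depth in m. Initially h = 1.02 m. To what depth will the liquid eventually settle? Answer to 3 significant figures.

3.86 m

A dh/dt = Q_in − 0.00845 √h. Steady state requires inflow = outflow:
Q_in = 0.00845 √h_ss ⇒ √h_ss = 0.0166/0.00845 = 1.9645.
h_ss = 1.9645² = 3.8592 m. (Since h₀ = 1.02 m < h_ss, the level will rise toward this value.)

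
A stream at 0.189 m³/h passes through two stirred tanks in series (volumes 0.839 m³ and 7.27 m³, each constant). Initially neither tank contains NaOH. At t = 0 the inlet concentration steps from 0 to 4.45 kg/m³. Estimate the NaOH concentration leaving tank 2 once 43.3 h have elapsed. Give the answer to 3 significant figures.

2.82 kg/m³

Species balance on tank i: dCᵢ/dt = (Cᵢ₋₁ − Cᵢ)/τᵢ with τᵢ = Vᵢ/Q.
τ₁ = 0.839/0.189 = 4.4392 h; τ₂ = 7.27/0.189 = 38.466 h.
Tank 1: C₁ = C_in(1 − e^(−t/τ₁)). Tank 2 (τ₁ ≠ τ₂): C₂ = C_in[1 − (τ₁ e^(−t/τ₁) − τ₂ e^(−t/τ₂))/(τ₁ − τ₂)].
At t = 43.3: e^(−t/τ₁) = 5.8055e-05, e^(−t/τ₂) = 0.32443.
C₂ = 4.45·[1 − (4.4392·5.8055e-05 − 38.466·0.32443)/(-34.026)] = 4.45·0.63325 = 2.8180 kg/m³.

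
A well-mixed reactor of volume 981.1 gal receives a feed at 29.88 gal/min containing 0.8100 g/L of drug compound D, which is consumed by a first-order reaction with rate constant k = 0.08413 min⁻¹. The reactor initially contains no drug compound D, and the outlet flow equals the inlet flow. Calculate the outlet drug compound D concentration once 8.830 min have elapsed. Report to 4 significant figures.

V dC/dt = Q(C_in − C) − k V C.
This is linear with rate a = Q/V + k = 0.114586 min⁻¹.
C_ss = Q C_in/(Q + kV) = 0.215289 g/L; C(t) = C_ss + (C₀ − C_ss) e^(−a t).
C(8.830) = 0.215289 + (-0.215289)·e^(−0.114586·8.830) = 0.215289 + (-0.215289)·0.363567 = 0.137017 g/L.

0.1370 g/L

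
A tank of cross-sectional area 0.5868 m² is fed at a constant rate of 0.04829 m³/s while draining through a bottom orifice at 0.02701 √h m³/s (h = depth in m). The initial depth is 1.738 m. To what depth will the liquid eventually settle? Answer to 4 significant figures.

A dh/dt = Q_in − 0.02701 √h. Steady state requires inflow = outflow:
Q_in = 0.02701 √h_ss ⇒ √h_ss = 0.04829/0.02701 = 1.78786.
h_ss = 1.78786² = 3.19643 m. (Since h₀ = 1.738 m < h_ss, the level will rise toward this value.)

3.196 m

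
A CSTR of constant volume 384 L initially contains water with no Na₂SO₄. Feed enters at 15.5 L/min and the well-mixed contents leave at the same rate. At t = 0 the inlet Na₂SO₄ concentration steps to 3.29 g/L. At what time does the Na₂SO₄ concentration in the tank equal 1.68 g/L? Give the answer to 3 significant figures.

17.7 min

Species balance: V dC/dt = Q(C_in − C) ⇒ τ = V/Q = 24.774 min.
C(t) = C_in + (C₀ − C_in) e^(−t/τ). Set C = 1.68 and solve for t:
e^(−t/τ) = (C − C_in)/(C₀ − C_in) = (1.68 − 3.29)/(0 − 3.29) = 0.48936
t = −τ ln(…) = 24.774 × 0.71465 = 17.705 min.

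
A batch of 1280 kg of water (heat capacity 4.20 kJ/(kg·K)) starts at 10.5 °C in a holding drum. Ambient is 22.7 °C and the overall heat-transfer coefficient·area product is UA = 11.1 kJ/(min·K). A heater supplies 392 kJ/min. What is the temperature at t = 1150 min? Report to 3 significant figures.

53.6 °C

M c_p dT/dt = −UA(T − T_amb) + Q̇.
dT/dt = (T_ss − T)/τ with T_ss = T_amb + Q̇/UA = 22.7 + 392/11.1 = 58.015 °C, τ = M c_p/UA = 1280·4.20/11.1 = 484.32 min.
Solution: T(t) = T_ss + (T₀ − T_ss) e^(−t/τ).
T(1150) = 58.015 + (-47.515)·0.093066 = 53.593 °C.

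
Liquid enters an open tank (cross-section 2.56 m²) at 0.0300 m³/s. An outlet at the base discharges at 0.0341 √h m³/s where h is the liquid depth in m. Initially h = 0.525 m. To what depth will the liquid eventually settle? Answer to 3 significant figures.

0.774 m

Mass balance (ρ constant): A dh/dt = Q_in − 0.0341 √h. At steady state dh/dt = 0:
Q_in = 0.0341 √h_ss ⇒ √h_ss = 0.0300/0.0341 = 0.87977.
h_ss = 0.87977² = 0.77399 m. (Since h₀ = 0.525 m < h_ss, the level will rise toward this value.)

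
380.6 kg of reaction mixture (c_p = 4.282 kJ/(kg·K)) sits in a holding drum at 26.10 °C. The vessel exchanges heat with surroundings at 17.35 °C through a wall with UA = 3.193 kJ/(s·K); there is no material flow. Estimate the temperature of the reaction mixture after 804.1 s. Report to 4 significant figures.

19.16 °C

Unsteady energy balance on the tank contents: M c_p dT/dt = −UA(T − T_amb).
dT/dt = (T_ss − T)/τ with T_ss = T_amb = 17.3500 °C, τ = M c_p/UA = 380.6·4.282/3.193 = 510.407 s.
T approaches T_ss exponentially: T(t) = T_ss + (T₀ − T_ss) e^(−t/τ).
T(804.1) = 17.3500 + (8.75000)·0.206923 = 19.1606 °C.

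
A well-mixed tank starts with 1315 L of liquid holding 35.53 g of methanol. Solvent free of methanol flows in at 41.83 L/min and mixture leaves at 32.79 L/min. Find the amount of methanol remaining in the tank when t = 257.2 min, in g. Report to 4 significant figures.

0.8845 g

Total volume: dV/dt = Q_in − Q_out = 9.04000 L/min, so V(t) = 1315 + 9.04000 t and V(257.2) = 3640.09 L.
Solute balance: dm/dt = 0 − Q_out C = −Q_out m/V(t).
Separate: dm/m = −Q_out dt/V(t) ⇒ ln(m/m₀) = −(Q_out/(Q_in−Q_out)) ln(V/V₀).
m = m₀ (V₀/V)^(Q_out/(Q_in−Q_out)) = 35.53 × (1315/3640.09)^(3.62721) = 0.884489 g.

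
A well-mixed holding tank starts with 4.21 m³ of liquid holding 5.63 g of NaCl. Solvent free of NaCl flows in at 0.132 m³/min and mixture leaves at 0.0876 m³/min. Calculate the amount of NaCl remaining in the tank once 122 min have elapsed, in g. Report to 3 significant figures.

Let m(t) be the amount of NaCl. Volume: V(t) = V₀ + (Q_in − Q_out) t = 4.21 + 0.044400 t; V(122) = 9.6268 m³.
No NaCl enters, so dm/dt = −Q_out · (m/V).
Separate: dm/m = −Q_out dt/V(t) ⇒ ln(m/m₀) = −(Q_out/(Q_in−Q_out)) ln(V/V₀).
m = m₀ (V₀/V)^(Q_out/(Q_in−Q_out)) = 5.63 × (4.21/9.6268)^(1.9730) = 1.1011 g.

1.10 g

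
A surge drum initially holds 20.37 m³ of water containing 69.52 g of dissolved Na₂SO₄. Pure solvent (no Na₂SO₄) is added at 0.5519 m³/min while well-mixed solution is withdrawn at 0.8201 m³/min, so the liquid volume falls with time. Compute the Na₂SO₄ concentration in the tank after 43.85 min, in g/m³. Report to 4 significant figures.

Total volume: dV/dt = Q_in − Q_out = -0.268200 m³/min, so V(t) = 20.37 − 0.268200 t and V(43.85) = 8.60943 m³.
Solute balance: dm/dt = 0 − Q_out C = −Q_out m/V(t).
dm/m = −Q_out dt/(V₀ − 0.268200 t); integrating gives ln(m/m₀) = −(Q_out/(Q_in−Q_out)) ln(V/V₀).
m = m₀ (V₀/V)^(Q_out/(Q_in−Q_out)) = 69.52 × (20.37/8.60943)^(-3.05779) = 4.99395 g.
C = m/V = 4.99395/8.60943 = 0.580056 g/m³.

0.5801 g/m³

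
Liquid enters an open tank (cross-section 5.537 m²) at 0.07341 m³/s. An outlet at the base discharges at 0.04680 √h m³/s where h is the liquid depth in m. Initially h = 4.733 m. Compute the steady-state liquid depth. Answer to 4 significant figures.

Level balance: A dh/dt = 0.07341 − 0.04680 √h. Setting dh/dt = 0:
Q_in = 0.04680 √h_ss ⇒ √h_ss = 0.07341/0.04680 = 1.56859.
h_ss = 1.56859² = 2.46047 m. (Since h₀ = 4.733 m > h_ss, the level will fall toward this value.)

2.460 m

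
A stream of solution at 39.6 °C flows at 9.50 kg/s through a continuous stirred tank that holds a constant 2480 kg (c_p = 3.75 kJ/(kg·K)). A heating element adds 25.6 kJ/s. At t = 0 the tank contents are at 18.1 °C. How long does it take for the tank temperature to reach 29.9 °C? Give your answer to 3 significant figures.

198 s

M c_p dT/dt = ṁ c_p (T_in − T) + Q̇.
τ = M/ṁ = 261.05 s; T_ss = T_in + Q̇/(ṁ c_p) = 40.319 °C.
T(t) = T_ss + (T₀ − T_ss) e^(−t/τ). Set T = 29.9:
e^(−t/τ) = (29.9 − 40.319)/(18.1 − 40.319) = 0.46891
t = −261.05 · ln(0.46891) = 197.70 s.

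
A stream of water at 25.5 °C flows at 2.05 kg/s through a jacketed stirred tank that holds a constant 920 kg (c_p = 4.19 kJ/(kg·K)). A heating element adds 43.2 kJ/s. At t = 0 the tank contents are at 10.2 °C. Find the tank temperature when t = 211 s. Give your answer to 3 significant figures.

17.8 °C

Unsteady energy balance on the tank contents: M c_p dT/dt = ṁ c_p (T_in − T) + 43.2.
τ = M/ṁ = 448.78 s; T_ss = T_in + Q̇/(ṁ c_p) = 25.5 + 43.2/(2.05·4.19) = 30.529 °C.
T approaches T_ss exponentially: T(t) = T_ss + (T₀ − T_ss) e^(−t/τ).
T(211) = 30.529 + (-20.329)·e^(−211/448.78) = 30.529 + (-20.329)·0.62490 = 17.826 °C.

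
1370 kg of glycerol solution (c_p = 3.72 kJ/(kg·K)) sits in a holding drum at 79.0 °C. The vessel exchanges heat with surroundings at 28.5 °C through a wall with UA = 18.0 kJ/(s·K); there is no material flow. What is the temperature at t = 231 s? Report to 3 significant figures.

50.8 °C

First-law balance (no shaft work): M c_p dT/dt = −UA(T − T_amb).
dT/dt = (T_ss − T)/τ with T_ss = T_amb = 28.500 °C, τ = M c_p/UA = 1370·3.72/18.0 = 283.13 s.
Integrating: T(t) = T_ss + (T₀ − T_ss) e^(−t/τ).
T(231) = 28.500 + (50.500)·0.44225 = 50.834 °C.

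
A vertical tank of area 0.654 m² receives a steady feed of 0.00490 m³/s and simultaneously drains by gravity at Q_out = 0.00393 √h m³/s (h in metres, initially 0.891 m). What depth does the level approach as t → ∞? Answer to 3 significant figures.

1.55 m

A dh/dt = Q_in − 0.00393 √h. Steady state requires inflow = outflow:
Q_in = 0.00393 √h_ss ⇒ √h_ss = 0.00490/0.00393 = 1.2468.
h_ss = 1.2468² = 1.5546 m. (Since h₀ = 0.891 m < h_ss, the level will rise toward this value.)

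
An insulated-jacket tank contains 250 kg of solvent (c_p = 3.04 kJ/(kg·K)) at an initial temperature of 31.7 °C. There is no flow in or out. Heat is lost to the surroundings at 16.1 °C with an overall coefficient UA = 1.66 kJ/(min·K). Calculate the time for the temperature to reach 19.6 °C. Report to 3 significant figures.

Energy balance: M c_p dT/dt = −UA(T − T_amb).
τ = M c_p/UA = 457.83 min; T_ss = T_amb = 16.100 °C.
T(t) = T_ss + (T₀ − T_ss)e^(−t/τ); set T = 19.6:
t = −τ ln[(T − T_ss)/(T₀ − T_ss)] = −457.83 · ln(0.22436) = 684.23 min.

684 min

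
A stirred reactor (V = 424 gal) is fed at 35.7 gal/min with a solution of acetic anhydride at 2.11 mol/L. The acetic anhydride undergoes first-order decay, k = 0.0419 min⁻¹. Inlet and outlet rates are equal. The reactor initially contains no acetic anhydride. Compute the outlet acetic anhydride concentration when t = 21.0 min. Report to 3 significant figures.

Accumulation = in − out − consumed: V dC/dt = Q C_in − Q C − k V C.
This is linear with rate a = Q/V + k = 0.12610 min⁻¹.
C_ss = Q C_in/(Q + kV) = 1.4089 mol/L; C(t) = C_ss + (C₀ − C_ss) e^(−a t).
C(21.0) = 1.4089 + (-1.4089)·e^(−0.12610·21.0) = 1.4089 + (-1.4089)·0.070788 = 1.3092 mol/L.

1.31 mol/L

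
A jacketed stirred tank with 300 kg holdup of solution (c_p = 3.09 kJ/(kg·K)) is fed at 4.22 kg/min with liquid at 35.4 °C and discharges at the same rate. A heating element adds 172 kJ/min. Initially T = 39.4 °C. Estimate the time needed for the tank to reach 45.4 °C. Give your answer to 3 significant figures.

75.2 min

M c_p dT/dt = ṁ c_p (T_in − T) + Q̇.
τ = M/ṁ = 71.090 min; T_ss = T_in + Q̇/(ṁ c_p) = 48.590 °C.
T(t) = T_ss + (T₀ − T_ss) e^(−t/τ). Set T = 45.4:
e^(−t/τ) = (45.4 − 48.590)/(39.4 − 48.590) = 0.34714
t = −71.090 · ln(0.34714) = 75.214 min.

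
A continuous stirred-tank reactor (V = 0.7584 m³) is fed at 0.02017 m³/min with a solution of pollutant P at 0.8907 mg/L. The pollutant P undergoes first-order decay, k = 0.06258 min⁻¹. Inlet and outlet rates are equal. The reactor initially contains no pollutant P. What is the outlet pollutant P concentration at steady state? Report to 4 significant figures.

0.2656 mg/L

Accumulation = in − out − consumed: V dC/dt = Q C_in − Q C − k V C.
At steady state: 0 = Q C_in − (Q + kV) C_ss, so C_ss = Q C_in/(Q + kV).
C_ss = 0.02017·0.8907/(0.02017 + 0.06258·0.7584) = 0.0179654/0.0676307 = 0.265640 mg/L.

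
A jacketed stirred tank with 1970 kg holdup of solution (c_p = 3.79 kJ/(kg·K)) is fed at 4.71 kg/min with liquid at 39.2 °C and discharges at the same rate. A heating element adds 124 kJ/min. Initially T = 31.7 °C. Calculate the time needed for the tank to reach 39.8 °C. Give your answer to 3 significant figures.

344 min

Unsteady energy balance on the tank contents: M c_p dT/dt = ṁ c_p (T_in − T) + 124.
τ = M/ṁ = 418.26 min; T_ss = T_in + Q̇/(ṁ c_p) = 46.146 °C.
T(t) = T_ss + (T₀ − T_ss) e^(−t/τ). Set T = 39.8:
e^(−t/τ) = (39.8 − 46.146)/(31.7 − 46.146) = 0.43931
t = −418.26 · ln(0.43931) = 344.04 min.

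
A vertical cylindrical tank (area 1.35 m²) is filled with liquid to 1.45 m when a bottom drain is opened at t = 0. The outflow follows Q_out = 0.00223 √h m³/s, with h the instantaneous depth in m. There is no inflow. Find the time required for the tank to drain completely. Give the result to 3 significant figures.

A dh/dt = −Q_out = −0.00223 √h.
∫ h^(−1/2) dh = −(0.00223/A) ∫ dt, giving 2√h = 2√h₀ − (0.00223/A) t.
Set h = 0: 2√h₀ = (0.00223/A) t_empty ⇒ t_empty = 2A√h₀/0.00223.
t_empty = 2·1.35·√1.45/0.00223 = 2.7000·1.2042/0.00223 = 1458.0 s.

1460 s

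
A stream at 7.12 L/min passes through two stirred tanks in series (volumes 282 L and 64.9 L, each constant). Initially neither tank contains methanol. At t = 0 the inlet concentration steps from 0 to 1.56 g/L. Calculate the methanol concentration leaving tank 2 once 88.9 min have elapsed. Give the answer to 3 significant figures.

Species balance on tank i: dCᵢ/dt = (Cᵢ₋₁ − Cᵢ)/τᵢ with τᵢ = Vᵢ/Q.
τ₁ = 282/7.12 = 39.607 min; τ₂ = 64.9/7.12 = 9.1152 min.
Solving the cascade with C₁(0)=C₂(0)=0 gives C₂(t) = C_in[1 − (τ₁ e^(−t/τ₁) − τ₂ e^(−t/τ₂))/(τ₁ − τ₂)].
At t = 88.9: e^(−t/τ₁) = 0.10597, e^(−t/τ₂) = 5.8122e-05.
C₂ = 1.56·[1 − (39.607·0.10597 − 9.1152·5.8122e-05)/(30.492)] = 1.56·0.86236 = 1.3453 g/L.

1.35 g/L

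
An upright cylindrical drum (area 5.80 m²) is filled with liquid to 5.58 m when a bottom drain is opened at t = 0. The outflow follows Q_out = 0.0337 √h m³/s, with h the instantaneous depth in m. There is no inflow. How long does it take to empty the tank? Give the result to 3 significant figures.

813 s

With no inflow, A dh/dt = −0.0337 √h.
∫ h^(−1/2) dh = −(0.0337/A) ∫ dt, giving 2√h = 2√h₀ − (0.0337/A) t.
Tank is empty when √h = 0: t_empty = 2A√h₀/0.0337.
t_empty = 2·5.80·√5.58/0.0337 = 11.600·2.3622/0.0337 = 813.10 s.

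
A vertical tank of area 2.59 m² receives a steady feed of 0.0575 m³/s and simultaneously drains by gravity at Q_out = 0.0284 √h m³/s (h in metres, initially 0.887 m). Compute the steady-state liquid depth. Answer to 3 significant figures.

4.10 m

Level balance: A dh/dt = 0.0575 − 0.0284 √h. Setting dh/dt = 0:
Q_in = 0.0284 √h_ss ⇒ √h_ss = 0.0575/0.0284 = 2.0246.
h_ss = 2.0246² = 4.0992 m. (Since h₀ = 0.887 m < h_ss, the level will rise toward this value.)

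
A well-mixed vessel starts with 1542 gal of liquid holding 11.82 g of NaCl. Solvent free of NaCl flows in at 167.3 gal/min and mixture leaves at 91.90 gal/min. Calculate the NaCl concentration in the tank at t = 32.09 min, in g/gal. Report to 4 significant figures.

Let m(t) be the amount of NaCl. Volume: V(t) = V₀ + (Q_in − Q_out) t = 1542 + 75.4000 t; V(32.09) = 3961.59 gal.
No NaCl enters, so dm/dt = −Q_out · (m/V).
Separate: dm/m = −Q_out dt/V(t) ⇒ ln(m/m₀) = −(Q_out/(Q_in−Q_out)) ln(V/V₀).
m = m₀ (V₀/V)^(Q_out/(Q_in−Q_out)) = 11.82 × (1542/3961.59)^(1.21883) = 3.74247 g.
C = m/V = 3.74247/3961.59 = 0.000944690 g/gal.

0.0009447 g/gal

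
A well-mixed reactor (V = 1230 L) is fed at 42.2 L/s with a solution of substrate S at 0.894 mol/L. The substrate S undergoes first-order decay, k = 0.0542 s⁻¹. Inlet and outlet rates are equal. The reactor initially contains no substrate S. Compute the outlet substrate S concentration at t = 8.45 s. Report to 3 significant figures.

0.183 mol/L

Species balance: V dC/dt = Q C_in − Q C − k V C.
dC/dt = (Q/V) C_in − (Q/V + k) C; effective rate a = Q/V + k = 0.034309 + 0.0542 = 0.088509 s⁻¹.
C_ss = Q C_in/(Q + kV) = 0.34654 mol/L; C(t) = C_ss + (C₀ − C_ss) e^(−a t).
C(8.45) = 0.34654 + (-0.34654)·e^(−0.088509·8.45) = 0.34654 + (-0.34654)·0.47336 = 0.18250 mol/L.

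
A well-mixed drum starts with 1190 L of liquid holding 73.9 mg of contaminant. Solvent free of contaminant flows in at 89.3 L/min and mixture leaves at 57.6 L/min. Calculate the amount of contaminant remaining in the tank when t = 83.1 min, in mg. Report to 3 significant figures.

8.86 mg

Let m(t) be the amount of contaminant. Volume: V(t) = V₀ + (Q_in − Q_out) t = 1190 + 31.700 t; V(83.1) = 3824.3 L.
Species balance (pure solvent in): dm/dt = −Q_out · m/V(t).
Separate: dm/m = −Q_out dt/V(t) ⇒ ln(m/m₀) = −(Q_out/(Q_in−Q_out)) ln(V/V₀).
m = m₀ (V₀/V)^(Q_out/(Q_in−Q_out)) = 73.9 × (1190/3824.3)^(1.8170) = 8.8594 mg.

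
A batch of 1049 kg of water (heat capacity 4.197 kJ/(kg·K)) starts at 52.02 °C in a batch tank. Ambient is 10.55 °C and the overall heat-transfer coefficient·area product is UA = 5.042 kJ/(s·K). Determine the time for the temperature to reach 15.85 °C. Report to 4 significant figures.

1796 s

Lumped-capacitance energy balance: M c_p dT/dt = UA(T_amb − T).
τ = M c_p/UA = 873.196 s; T_ss = T_amb = 10.5500 °C.
T(t) = T_ss + (T₀ − T_ss)e^(−t/τ); set T = 15.85:
t = −τ ln[(T − T_ss)/(T₀ − T_ss)] = −873.196 · ln(0.127803) = 1796.39 s.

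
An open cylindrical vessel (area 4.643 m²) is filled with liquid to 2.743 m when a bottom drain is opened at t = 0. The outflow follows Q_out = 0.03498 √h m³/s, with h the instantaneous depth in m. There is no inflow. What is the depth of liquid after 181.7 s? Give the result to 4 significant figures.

Mass balance (ρ constant): A dh/dt = −0.03498 √h.
This is separable: 2 d(√h)/dt = −0.03498/A, so √h = √h₀ − (0.03498/(2A)) t.
√h = √2.743 − 0.03498·181.7/(2·4.643) = 1.65620 − 0.684457 = 0.971744.
h = 0.971744² = 0.944286 m.

0.9443 m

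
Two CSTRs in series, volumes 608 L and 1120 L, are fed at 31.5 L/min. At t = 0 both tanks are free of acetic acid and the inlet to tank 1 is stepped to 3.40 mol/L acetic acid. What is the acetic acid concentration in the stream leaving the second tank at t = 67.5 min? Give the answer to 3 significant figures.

Each tank obeys Vᵢ dCᵢ/dt = Q(Cᵢ₋₁ − Cᵢ), so τᵢ = Vᵢ/Q.
τ₁ = 608/31.5 = 19.302 min; τ₂ = 1120/31.5 = 35.556 min.
Tank 1: C₁ = C_in(1 − e^(−t/τ₁)). Tank 2 (τ₁ ≠ τ₂): C₂ = C_in[1 − (τ₁ e^(−t/τ₁) − τ₂ e^(−t/τ₂))/(τ₁ − τ₂)].
At t = 67.5: e^(−t/τ₁) = 0.030284, e^(−t/τ₂) = 0.14980.
C₂ = 3.40·[1 − (19.302·0.030284 − 35.556·0.14980)/(-16.254)] = 3.40·0.70827 = 2.4081 mol/L.

2.41 mol/L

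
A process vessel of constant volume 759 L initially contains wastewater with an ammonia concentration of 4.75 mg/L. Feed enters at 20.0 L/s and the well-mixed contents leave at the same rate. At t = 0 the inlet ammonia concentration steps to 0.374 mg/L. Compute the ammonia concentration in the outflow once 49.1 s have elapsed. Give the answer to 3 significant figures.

1.57 mg/L

Accumulation = in − out for the solute gives V dC/dt = Q(C_in − C).
So dC/dt = (C_in − C)/τ with τ = V/Q = 759/20.0 = 37.950 s.
Integrating: C(t) = C_in + (C₀ − C_in) e^(−t/τ).
C(49.1) = 0.374 + (4.75 − 0.374)·e^(−49.1/37.950) = 0.374 + (4.3760)·0.27422 = 1.5740 mg/L.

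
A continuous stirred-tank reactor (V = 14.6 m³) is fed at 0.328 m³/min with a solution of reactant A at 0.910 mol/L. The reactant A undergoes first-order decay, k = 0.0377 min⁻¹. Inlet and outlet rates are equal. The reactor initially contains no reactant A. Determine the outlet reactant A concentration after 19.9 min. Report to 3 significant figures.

0.237 mol/L

Species balance: V dC/dt = Q C_in − Q C − k V C.
dC/dt = (Q/V) C_in − (Q/V + k) C; effective rate a = Q/V + k = 0.022466 + 0.0377 = 0.060166 min⁻¹.
C_ss = Q C_in/(Q + kV) = 0.33979 mol/L; C(t) = C_ss + (C₀ − C_ss) e^(−a t).
C(19.9) = 0.33979 + (-0.33979)·e^(−0.060166·19.9) = 0.33979 + (-0.33979)·0.30201 = 0.23717 mol/L.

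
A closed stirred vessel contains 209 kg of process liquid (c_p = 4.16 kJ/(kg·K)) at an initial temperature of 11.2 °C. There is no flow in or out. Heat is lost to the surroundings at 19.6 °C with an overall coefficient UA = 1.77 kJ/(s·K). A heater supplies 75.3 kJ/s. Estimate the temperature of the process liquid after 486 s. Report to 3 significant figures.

First-law balance (no shaft work): M c_p dT/dt = −UA(T − T_amb) + Q̇.
dT/dt = (T_ss − T)/τ with T_ss = T_amb + Q̇/UA = 19.6 + 75.3/1.77 = 62.142 °C, τ = M c_p/UA = 209·4.16/1.77 = 491.21 s.
T approaches T_ss exponentially: T(t) = T_ss + (T₀ − T_ss) e^(−t/τ).
T(486) = 62.142 + (-50.942)·0.37180 = 43.202 °C.

43.2 °C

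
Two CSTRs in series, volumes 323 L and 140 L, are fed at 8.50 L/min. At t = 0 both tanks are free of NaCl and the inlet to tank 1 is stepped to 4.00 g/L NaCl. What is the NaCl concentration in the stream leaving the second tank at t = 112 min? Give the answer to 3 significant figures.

Species balance on tank i: dCᵢ/dt = (Cᵢ₋₁ − Cᵢ)/τᵢ with τᵢ = Vᵢ/Q.
τ₁ = 323/8.50 = 38.000 min; τ₂ = 140/8.50 = 16.471 min.
Tank 1: C₁ = C_in(1 − e^(−t/τ₁)). Tank 2 (τ₁ ≠ τ₂): C₂ = C_in[1 − (τ₁ e^(−t/τ₁) − τ₂ e^(−t/τ₂))/(τ₁ − τ₂)].
At t = 112: e^(−t/τ₁) = 0.052478, e^(−t/τ₂) = 0.0011138.
C₂ = 4.00·[1 − (38.000·0.052478 − 16.471·0.0011138)/(21.529)] = 4.00·0.90823 = 3.6329 g/L.

3.63 g/L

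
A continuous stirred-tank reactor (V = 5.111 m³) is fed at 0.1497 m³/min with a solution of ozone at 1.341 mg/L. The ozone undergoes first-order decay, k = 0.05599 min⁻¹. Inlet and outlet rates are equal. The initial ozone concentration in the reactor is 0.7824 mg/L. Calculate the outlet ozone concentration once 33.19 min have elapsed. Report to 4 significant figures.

0.4796 mg/L

Species balance: V dC/dt = Q C_in − Q C − k V C.
This is linear with rate a = Q/V + k = 0.0852798 min⁻¹.
C_ss = Q C_in/(Q + kV) = 0.460573 mg/L; C(t) = C_ss + (C₀ − C_ss) e^(−a t).
C(33.19) = 0.460573 + (0.321827)·e^(−0.0852798·33.19) = 0.460573 + (0.321827)·0.0589872 = 0.479557 mg/L.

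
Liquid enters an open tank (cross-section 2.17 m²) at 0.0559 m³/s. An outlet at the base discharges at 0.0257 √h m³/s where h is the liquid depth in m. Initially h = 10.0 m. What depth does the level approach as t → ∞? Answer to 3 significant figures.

4.73 m

Level balance: A dh/dt = 0.0559 − 0.0257 √h. Setting dh/dt = 0:
Q_in = 0.0257 √h_ss ⇒ √h_ss = 0.0559/0.0257 = 2.1751.
h_ss = 2.1751² = 4.7310 m. (Since h₀ = 10.0 m > h_ss, the level will fall toward this value.)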